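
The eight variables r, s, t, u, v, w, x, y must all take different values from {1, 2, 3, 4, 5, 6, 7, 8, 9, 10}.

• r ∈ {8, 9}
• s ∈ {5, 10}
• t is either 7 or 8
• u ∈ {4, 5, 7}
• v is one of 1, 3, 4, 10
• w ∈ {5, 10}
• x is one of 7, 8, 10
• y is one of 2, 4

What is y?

2

s and w between them cover only {5, 10} — a naked pair. Remove those values from u, v, x.
t and x between them cover only {7, 8} — a naked pair. Remove those values from r, u.
That leaves r = 9.
u must be 4 (only option left). Strike 4 from v, y.
So y = 2.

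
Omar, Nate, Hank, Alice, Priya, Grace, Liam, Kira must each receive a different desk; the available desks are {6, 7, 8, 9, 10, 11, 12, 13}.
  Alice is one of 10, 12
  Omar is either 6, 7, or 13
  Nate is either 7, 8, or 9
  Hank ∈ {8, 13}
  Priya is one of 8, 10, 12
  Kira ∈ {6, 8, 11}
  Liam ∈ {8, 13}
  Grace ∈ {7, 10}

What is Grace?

Among the 8 variables, 9 fits only Nate (and all 8 values in {6, 7, 8, 9, 10, 11, 12, 13} must be used), so Nate = 9.
The 7 still-open variables draw from only 7 values {6, 7, 8, 10, 11, 12, 13}, so each is used; only Kira can be 11, hence Kira = 11.
The 6 still-open variables together cover exactly {6, 7, 8, 10, 12, 13} — 6 values for 6 variables — and 6 appears only in Omar's list, so Omar = 6.
The 5 still-open variables together cover exactly {7, 8, 10, 12, 13} — 5 values for 5 variables — and 7 appears only in Grace's list, so Grace = 7.

7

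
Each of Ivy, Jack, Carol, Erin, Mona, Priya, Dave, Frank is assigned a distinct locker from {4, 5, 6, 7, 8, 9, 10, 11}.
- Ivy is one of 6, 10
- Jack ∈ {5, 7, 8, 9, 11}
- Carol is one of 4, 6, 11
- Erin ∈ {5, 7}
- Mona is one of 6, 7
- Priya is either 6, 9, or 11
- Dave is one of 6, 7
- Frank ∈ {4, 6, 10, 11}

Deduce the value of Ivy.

The 8 variables together cover exactly {4, 5, 6, 7, 8, 9, 10, 11} — 8 values for 8 variables — and 8 appears only in Jack's list, so Jack = 8.
Among the 7 still-open variables, 5 fits only Erin (and all 7 values in {4, 5, 6, 7, 9, 10, 11} must be used), so Erin = 5.
The 6 still-open variables draw from only 6 values {4, 6, 7, 9, 10, 11}, so each is used; only Priya can be 9, hence Priya = 9.
Mona and Dave share exactly the 2 values {6, 7}; by pigeonhole those values go to them, so strike 6, 7 from Ivy, Carol, Frank.
So Ivy = 10.

10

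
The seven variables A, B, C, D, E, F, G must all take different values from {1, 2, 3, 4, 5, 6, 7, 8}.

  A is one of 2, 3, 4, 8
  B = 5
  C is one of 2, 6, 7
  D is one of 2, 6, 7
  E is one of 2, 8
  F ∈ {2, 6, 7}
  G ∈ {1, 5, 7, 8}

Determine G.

B has just one choice, so B = 5. Strike 5 from G.
C, D, F share exactly the 3 values {2, 6, 7}; by pigeonhole those values go to them, so strike 2, 6, 7 from A, E, G.
E has just one choice, so E = 8. So A, G can't be 8.
So G = 1.

1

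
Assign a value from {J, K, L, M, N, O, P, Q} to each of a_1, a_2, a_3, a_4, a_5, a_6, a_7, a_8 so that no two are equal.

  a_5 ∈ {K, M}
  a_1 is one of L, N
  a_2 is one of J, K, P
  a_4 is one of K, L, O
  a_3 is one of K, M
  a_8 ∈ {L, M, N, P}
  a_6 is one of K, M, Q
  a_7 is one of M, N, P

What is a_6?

Q

Among the 8 variables, J fits only a_2 (and all 8 values in {J, K, L, M, N, O, P, Q} must be used), so a_2 = J.
The 7 still-open variables draw from only 7 values {K, L, M, N, O, P, Q}, so each is used; only a_4 can be O, hence a_4 = O.
Among the 6 still-open variables, Q fits only a_6 (and all 6 values in {K, L, M, N, P, Q} must be used), so a_6 = Q.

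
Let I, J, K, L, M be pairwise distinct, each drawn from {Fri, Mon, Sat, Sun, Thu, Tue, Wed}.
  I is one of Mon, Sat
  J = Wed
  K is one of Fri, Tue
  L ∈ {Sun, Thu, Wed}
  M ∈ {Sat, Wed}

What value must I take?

J's domain is down to {Wed}, so J = Wed. Remove Wed from L, M.
M must be Sat (only option left). Eliminate Sat elsewhere: I.
So I = Mon.

Mon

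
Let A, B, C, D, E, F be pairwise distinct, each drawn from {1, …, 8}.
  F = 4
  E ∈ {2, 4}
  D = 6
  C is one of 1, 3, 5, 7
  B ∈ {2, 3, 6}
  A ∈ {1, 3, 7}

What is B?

D has just one choice, so D = 6. Remove 6 from B.
F has just one choice, so F = 4. Eliminate 4 elsewhere: E.
E must be 2 (only option left). Eliminate 2 elsewhere: B.
So B = 3.

3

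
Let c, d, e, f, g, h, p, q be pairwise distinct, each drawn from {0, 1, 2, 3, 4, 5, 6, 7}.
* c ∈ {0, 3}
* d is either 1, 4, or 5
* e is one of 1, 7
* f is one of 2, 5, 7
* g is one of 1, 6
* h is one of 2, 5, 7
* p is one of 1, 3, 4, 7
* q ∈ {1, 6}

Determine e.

7

The 8 variables draw from only 8 values {0, 1, 2, 3, 4, 5, 6, 7}, so each is used; only c can be 0, hence c = 0.
The 7 still-open variables together cover exactly {1, 2, 3, 4, 5, 6, 7} — 7 values for 7 variables — and 3 appears only in p's list, so p = 3.
The 6 still-open variables together cover exactly {1, 2, 4, 5, 6, 7} — 6 values for 6 variables — and 4 appears only in d's list, so d = 4.
g and q share exactly the 2 values {1, 6}; by pigeonhole those values go to them, so strike 1, 6 from e.
So e = 7.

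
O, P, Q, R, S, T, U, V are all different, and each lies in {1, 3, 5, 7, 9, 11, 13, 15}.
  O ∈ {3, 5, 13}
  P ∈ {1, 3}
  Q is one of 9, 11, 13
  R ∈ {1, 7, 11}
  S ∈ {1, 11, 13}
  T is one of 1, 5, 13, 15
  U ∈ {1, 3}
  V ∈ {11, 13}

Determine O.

The 8 variables together cover exactly {1, 3, 5, 7, 9, 11, 13, 15} — 8 values for 8 variables — and 7 appears only in R's list, so R = 7.
The 7 still-open variables together cover exactly {1, 3, 5, 9, 11, 13, 15} — 7 values for 7 variables — and 9 appears only in Q's list, so Q = 9.
The 6 still-open variables draw from only 6 values {1, 3, 5, 11, 13, 15}, so each is used; only T can be 15, hence T = 15.
Among the 5 still-open variables, 5 fits only O (and all 5 values in {1, 3, 5, 11, 13} must be used), so O = 5.

5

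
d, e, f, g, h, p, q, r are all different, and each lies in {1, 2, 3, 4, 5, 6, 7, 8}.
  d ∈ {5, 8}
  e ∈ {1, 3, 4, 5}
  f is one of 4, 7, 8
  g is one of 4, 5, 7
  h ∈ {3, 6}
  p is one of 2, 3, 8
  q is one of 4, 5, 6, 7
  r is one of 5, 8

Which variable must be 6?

The 8 variables draw from only 8 values {1, 2, 3, 4, 5, 6, 7, 8}, so each is used; only e can be 1, hence e = 1.
The 7 still-open variables draw from only 7 values {2, 3, 4, 5, 6, 7, 8}, so each is used; only p can be 2, hence p = 2.
The 6 still-open variables draw from only 6 values {3, 4, 5, 6, 7, 8}, so each is used; only h can be 3, hence h = 3.
The 5 still-open variables draw from only 5 values {4, 5, 6, 7, 8}, so each is used; only q can be 6, hence q = 6.

q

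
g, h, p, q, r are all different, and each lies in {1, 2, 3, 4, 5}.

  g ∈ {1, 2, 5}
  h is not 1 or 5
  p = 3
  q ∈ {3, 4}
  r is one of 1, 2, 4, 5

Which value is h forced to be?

p has just one choice, so p = 3. Remove 3 from h, q.
q must be 4 (only option left). So h, r can't be 4.
So h = 2.

2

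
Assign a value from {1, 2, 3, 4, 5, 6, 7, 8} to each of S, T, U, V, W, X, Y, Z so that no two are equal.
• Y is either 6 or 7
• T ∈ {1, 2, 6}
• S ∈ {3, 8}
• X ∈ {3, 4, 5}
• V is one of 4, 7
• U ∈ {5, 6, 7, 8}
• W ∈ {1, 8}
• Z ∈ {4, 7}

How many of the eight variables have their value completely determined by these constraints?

Among the 8 variables, 2 fits only T (and all 8 values in {1, 2, 3, 4, 5, 6, 7, 8} must be used), so T = 2.
The 7 still-open variables draw from only 7 values {1, 3, 4, 5, 6, 7, 8}, so each is used; only W can be 1, hence W = 1.
V and Z between them cover only {4, 7} — a naked pair. Remove those values from U, X, Y.
Y must be 6 (only option left). Eliminate 6 elsewhere: U.
Determined: T=2, W=1, Y=6. The other variables each still have more than one consistent value. That makes 3.

3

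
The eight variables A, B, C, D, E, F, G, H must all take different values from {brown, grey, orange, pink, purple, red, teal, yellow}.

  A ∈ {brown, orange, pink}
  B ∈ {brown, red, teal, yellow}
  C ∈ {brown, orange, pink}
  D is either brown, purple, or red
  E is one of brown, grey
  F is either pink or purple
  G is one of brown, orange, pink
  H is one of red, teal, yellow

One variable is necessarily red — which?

D

Among the 8 variables, grey fits only E (and all 8 values in {brown, grey, orange, pink, purple, red, teal, yellow} must be used), so E = grey.
A, C, G share exactly the 3 values {brown, orange, pink}; by pigeonhole those values go to them, so strike brown, orange, pink from B, D, F.
F has just one choice, so F = purple. So D can't be purple.
So red goes to D.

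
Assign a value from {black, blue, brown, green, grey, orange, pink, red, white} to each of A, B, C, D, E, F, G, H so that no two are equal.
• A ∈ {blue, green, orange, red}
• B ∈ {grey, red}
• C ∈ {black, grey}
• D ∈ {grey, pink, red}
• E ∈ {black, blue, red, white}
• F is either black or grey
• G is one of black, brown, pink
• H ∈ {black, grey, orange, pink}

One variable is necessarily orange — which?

H

C and F share exactly the 2 values {black, grey}; by pigeonhole those values go to them, so strike black, grey from B, D, E, G, H.
That leaves B = red. So A, D, E can't be red.
That leaves D = pink. So G, H can't be pink.
So orange goes to H.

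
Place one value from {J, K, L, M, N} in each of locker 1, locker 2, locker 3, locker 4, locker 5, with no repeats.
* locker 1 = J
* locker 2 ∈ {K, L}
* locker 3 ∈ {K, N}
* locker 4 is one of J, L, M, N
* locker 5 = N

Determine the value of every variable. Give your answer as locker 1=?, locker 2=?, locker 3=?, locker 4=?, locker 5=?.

locker 1=J, locker 2=L, locker 3=K, locker 4=M, locker 5=N

locker 1 has just one choice, so locker 1 = J. Remove J from locker 4.
That leaves locker 5 = N. So locker 3, locker 4 can't be N.
locker 3 must be K (only option left). Remove K from locker 2.
That leaves locker 2 = L. Remove L from locker 4.
locker 4 has just one choice, so locker 4 = M.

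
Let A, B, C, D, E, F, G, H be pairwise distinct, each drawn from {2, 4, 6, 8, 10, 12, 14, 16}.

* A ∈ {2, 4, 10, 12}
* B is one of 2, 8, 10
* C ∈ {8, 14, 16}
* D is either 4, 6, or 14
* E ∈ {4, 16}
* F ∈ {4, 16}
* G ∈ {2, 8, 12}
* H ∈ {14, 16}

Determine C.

Among the 8 variables, 6 fits only D (and all 8 values in {2, 4, 6, 8, 10, 12, 14, 16} must be used), so D = 6.
The 2 variables E and F are confined to {4, 16}, which locks those values in; drop them from A, C, H.
H has just one choice, so H = 14. So C can't be 14.
So C = 8.

8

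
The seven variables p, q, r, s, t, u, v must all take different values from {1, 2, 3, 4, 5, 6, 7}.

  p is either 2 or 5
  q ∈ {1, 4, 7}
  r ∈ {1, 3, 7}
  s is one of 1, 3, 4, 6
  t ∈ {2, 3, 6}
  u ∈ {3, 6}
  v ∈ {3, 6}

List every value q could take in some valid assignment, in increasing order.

The 7 variables draw from only 7 values {1, 2, 3, 4, 5, 6, 7}, so each is used; only p can be 5, hence p = 5.
The 6 still-open variables together cover exactly {1, 2, 3, 4, 6, 7} — 6 values for 6 variables — and 2 appears only in t's list, so t = 2.
The 2 variables u and v are confined to {3, 6}, which locks those values in; drop them from r, s.
No further eliminations apply; q can still be any of 1, 4, 7.

1, 4, 7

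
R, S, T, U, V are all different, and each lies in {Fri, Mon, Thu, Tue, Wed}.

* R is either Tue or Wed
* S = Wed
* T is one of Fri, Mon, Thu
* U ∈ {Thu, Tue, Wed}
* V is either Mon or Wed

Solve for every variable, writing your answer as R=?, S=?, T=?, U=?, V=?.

S's domain is down to {Wed}, so S = Wed. Remove Wed from R, U, V.
V must be Mon (only option left). Strike Mon from T.
R must be Tue (only option left). So U can't be Tue.
That leaves U = Thu. Strike Thu from T.
T must be Fri (only option left).

R=Tue, S=Wed, T=Fri, U=Thu, V=Mon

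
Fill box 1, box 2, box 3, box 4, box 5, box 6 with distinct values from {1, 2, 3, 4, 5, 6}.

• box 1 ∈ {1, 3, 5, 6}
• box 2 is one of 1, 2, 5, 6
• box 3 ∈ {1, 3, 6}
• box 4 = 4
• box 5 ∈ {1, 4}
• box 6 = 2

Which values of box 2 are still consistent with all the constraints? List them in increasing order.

5, 6

box 4 has just one choice, so box 4 = 4. Eliminate 4 elsewhere: box 5.
box 5 must be 1 (only option left). Remove 1 from box 1, box 2, box 3.
box 6 must be 2 (only option left). Remove 2 from box 2.
No further eliminations apply; box 2 can still be any of 5, 6.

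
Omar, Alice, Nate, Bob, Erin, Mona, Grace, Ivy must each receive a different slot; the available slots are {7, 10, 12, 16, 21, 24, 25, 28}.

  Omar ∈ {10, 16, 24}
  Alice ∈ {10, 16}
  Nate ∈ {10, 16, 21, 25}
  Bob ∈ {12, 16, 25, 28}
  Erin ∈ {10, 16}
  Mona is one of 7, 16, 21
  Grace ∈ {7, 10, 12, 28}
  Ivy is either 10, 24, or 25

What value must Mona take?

The 2 variables Alice and Erin are confined to {10, 16}, which locks those values in; drop them from Omar, Nate, Bob, Mona, Grace, Ivy.
Omar's domain is down to {24}, so Omar = 24. Eliminate 24 elsewhere: Ivy.
Ivy must be 25 (only option left). Remove 25 from Nate, Bob.
Nate's domain is down to {21}, so Nate = 21. Strike 21 from Mona.
So Mona = 7.

7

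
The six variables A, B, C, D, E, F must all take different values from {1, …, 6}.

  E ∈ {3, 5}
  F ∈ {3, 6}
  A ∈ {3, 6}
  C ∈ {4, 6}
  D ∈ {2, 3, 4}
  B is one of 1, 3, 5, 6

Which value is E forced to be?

The 6 variables together cover exactly {1, 2, 3, 4, 5, 6} — 6 values for 6 variables — and 1 appears only in B's list, so B = 1.
The 5 still-open variables draw from only 5 values {2, 3, 4, 5, 6}, so each is used; only D can be 2, hence D = 2.
Among the 4 still-open variables, 4 fits only C (and all 4 values in {3, 4, 5, 6} must be used), so C = 4.
Among the 3 still-open variables, 5 fits only E (and all 3 values in {3, 5, 6} must be used), so E = 5.

5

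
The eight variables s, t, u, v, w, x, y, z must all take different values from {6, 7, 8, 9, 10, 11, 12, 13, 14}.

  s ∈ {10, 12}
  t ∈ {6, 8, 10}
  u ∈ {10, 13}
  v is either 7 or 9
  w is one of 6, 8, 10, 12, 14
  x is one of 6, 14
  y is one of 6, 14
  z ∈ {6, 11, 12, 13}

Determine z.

The 2 variables x and y are confined to {6, 14}, which locks those values in; drop them from t, w, z.
s, t, w between them cover only {8, 10, 12} — a naked triple. Remove those values from u, z.
u's domain is down to {13}, so u = 13. So z can't be 13.
So z = 11.

11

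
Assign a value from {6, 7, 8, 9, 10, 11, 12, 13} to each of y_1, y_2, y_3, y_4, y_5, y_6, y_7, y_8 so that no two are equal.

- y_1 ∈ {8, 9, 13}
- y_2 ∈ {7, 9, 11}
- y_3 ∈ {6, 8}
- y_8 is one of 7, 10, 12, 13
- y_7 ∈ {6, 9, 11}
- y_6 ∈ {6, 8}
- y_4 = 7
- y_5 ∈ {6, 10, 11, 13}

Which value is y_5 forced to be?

y_4 has just one choice, so y_4 = 7. Eliminate 7 elsewhere: y_2, y_8.
Among the 7 still-open variables, 12 fits only y_8 (and all 7 values in {6, 8, 9, 10, 11, 12, 13} must be used), so y_8 = 12.
The 6 still-open variables draw from only 6 values {6, 8, 9, 10, 11, 13}, so each is used; only y_5 can be 10, hence y_5 = 10.

10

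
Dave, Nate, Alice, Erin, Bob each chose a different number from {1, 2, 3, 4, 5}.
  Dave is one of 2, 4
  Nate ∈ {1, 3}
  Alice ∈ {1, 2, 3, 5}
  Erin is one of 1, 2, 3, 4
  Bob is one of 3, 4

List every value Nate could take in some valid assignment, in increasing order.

The 5 variables draw from only 5 values {1, 2, 3, 4, 5}, so each is used; only Alice can be 5, hence Alice = 5.
No further eliminations apply; Nate can still be any of 1, 3.

1, 3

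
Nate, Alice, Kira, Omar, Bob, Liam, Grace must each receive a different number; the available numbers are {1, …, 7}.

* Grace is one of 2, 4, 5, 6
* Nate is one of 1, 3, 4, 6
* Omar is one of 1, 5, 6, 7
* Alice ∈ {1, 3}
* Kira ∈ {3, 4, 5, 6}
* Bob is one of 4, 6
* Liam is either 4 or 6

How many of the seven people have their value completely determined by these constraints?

3

The 7 variables draw from only 7 values {1, 2, 3, 4, 5, 6, 7}, so each is used; only Grace can be 2, hence Grace = 2.
The 6 still-open variables together cover exactly {1, 3, 4, 5, 6, 7} — 6 values for 6 variables — and 7 appears only in Omar's list, so Omar = 7.
The 5 still-open variables draw from only 5 values {1, 3, 4, 5, 6}, so each is used; only Kira can be 5, hence Kira = 5.
The 2 variables Bob and Liam are confined to {4, 6}, which locks those values in; drop them from Nate.
Determined: Kira=5, Omar=7, Grace=2. The other people each still have more than one consistent value. That makes 3.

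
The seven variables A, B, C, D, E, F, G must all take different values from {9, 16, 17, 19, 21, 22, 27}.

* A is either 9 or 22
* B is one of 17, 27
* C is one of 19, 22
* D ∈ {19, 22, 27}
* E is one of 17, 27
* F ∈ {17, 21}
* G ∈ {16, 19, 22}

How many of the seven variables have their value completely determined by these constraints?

The 7 variables draw from only 7 values {9, 16, 17, 19, 21, 22, 27}, so each is used; only A can be 9, hence A = 9.
Among the 6 still-open variables, 16 fits only G (and all 6 values in {16, 17, 19, 21, 22, 27} must be used), so G = 16.
The 5 still-open variables draw from only 5 values {17, 19, 21, 22, 27}, so each is used; only F can be 21, hence F = 21.
The 2 variables B and E are confined to {17, 27}, which locks those values in; drop them from D.
Determined: A=9, F=21, G=16. The other variables each still have more than one consistent value. That makes 3.

3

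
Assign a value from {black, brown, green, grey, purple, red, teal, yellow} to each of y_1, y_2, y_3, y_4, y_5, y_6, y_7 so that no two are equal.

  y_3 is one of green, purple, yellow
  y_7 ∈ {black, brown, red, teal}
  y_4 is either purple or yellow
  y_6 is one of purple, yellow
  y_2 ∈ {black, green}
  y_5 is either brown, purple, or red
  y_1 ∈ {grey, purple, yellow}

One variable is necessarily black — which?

y_4 and y_6 between them cover only {purple, yellow} — a naked pair. Remove those values from y_1, y_3, y_5.
y_1 has just one choice, so y_1 = grey.
y_3's domain is down to {green}, so y_3 = green. Strike green from y_2.
So black goes to y_2.

y_2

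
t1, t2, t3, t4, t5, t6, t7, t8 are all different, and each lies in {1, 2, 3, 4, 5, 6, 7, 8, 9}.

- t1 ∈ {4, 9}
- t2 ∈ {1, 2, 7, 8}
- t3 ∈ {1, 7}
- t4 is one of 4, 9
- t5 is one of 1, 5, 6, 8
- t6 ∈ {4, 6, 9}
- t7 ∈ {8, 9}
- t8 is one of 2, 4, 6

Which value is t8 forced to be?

2

Among the 8 variables, 5 fits only t5 (and all 8 values in {1, 2, 4, 5, 6, 7, 8, 9} must be used), so t5 = 5.
t1 and t4 between them cover only {4, 9} — a naked pair. Remove those values from t6, t7, t8.
t6's domain is down to {6}, so t6 = 6. Strike 6 from t8.
So t8 = 2.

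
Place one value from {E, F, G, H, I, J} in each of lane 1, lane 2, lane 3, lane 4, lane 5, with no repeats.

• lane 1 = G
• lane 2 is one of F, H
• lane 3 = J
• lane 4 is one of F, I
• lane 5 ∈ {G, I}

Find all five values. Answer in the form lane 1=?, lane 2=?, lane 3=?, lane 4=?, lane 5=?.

lane 1 must be G (only option left). Strike G from lane 5.
lane 3 must be J (only option left).
lane 5 has just one choice, so lane 5 = I. Strike I from lane 4.
lane 4 has just one choice, so lane 4 = F. Eliminate F elsewhere: lane 2.
lane 2's domain is down to {H}, so lane 2 = H.

lane 1=G, lane 2=H, lane 3=J, lane 4=F, lane 5=I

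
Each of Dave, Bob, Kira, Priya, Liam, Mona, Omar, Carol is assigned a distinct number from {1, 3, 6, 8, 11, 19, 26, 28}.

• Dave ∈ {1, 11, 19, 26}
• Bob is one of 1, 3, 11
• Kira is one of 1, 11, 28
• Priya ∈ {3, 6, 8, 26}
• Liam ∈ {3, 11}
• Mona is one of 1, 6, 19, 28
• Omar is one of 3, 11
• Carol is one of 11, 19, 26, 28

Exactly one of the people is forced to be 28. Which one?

The 8 variables draw from only 8 values {1, 3, 6, 8, 11, 19, 26, 28}, so each is used; only Priya can be 8, hence Priya = 8.
Among the 7 still-open variables, 6 fits only Mona (and all 7 values in {1, 3, 6, 11, 19, 26, 28} must be used), so Mona = 6.
Liam and Omar between them cover only {3, 11} — a naked pair. Remove those values from Dave, Bob, Kira, Carol.
Bob has just one choice, so Bob = 1. Eliminate 1 elsewhere: Dave, Kira.
So 28 goes to Kira.

Kira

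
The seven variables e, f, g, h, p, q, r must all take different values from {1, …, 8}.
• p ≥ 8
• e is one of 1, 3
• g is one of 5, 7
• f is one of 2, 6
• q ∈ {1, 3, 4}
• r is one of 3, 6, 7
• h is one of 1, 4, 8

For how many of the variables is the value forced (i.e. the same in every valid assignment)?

1

p must be 8 (only option left). So h can't be 8.
The 3 variables e, h, q are confined to {1, 3, 4}, which locks those values in; drop them from r.
Determined: p=8. The other variables each still have more than one consistent value. That makes 1.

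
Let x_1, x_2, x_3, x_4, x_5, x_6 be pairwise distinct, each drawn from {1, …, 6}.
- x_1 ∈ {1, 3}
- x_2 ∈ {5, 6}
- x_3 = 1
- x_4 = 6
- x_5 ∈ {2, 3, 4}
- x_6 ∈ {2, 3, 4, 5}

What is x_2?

x_3 must be 1 (only option left). Strike 1 from x_1.
x_4 has just one choice, so x_4 = 6. So x_2 can't be 6.
So x_2 = 5.

5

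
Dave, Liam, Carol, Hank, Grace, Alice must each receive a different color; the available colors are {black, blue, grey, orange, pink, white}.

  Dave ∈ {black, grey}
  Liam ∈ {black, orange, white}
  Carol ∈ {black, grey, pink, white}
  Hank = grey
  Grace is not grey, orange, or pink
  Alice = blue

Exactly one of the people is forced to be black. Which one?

Dave

Hank has just one choice, so Hank = grey. So Dave, Carol can't be grey.
So black goes to Dave.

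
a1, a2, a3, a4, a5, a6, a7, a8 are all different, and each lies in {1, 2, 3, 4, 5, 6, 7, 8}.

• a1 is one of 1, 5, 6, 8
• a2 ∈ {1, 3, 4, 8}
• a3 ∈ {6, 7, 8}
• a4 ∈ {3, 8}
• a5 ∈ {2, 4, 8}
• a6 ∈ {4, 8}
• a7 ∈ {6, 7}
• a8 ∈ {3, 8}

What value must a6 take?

Among the 8 variables, 2 fits only a5 (and all 8 values in {1, 2, 3, 4, 5, 6, 7, 8} must be used), so a5 = 2.
The 7 still-open variables together cover exactly {1, 3, 4, 5, 6, 7, 8} — 7 values for 7 variables — and 5 appears only in a1's list, so a1 = 5.
The 6 still-open variables draw from only 6 values {1, 3, 4, 6, 7, 8}, so each is used; only a2 can be 1, hence a2 = 1.
The 5 still-open variables together cover exactly {3, 4, 6, 7, 8} — 5 values for 5 variables — and 4 appears only in a6's list, so a6 = 4.

4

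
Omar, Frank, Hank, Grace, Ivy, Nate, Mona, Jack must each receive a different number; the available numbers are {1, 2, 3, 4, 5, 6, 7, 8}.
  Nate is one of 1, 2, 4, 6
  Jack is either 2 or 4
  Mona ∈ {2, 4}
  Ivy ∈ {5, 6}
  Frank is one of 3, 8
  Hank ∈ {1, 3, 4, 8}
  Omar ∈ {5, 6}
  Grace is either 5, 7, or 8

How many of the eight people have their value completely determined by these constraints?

2

The 8 variables draw from only 8 values {1, 2, 3, 4, 5, 6, 7, 8}, so each is used; only Grace can be 7, hence Grace = 7.
Omar and Ivy between them cover only {5, 6} — a naked pair. Remove those values from Nate.
The 2 variables Mona and Jack are confined to {2, 4}, which locks those values in; drop them from Hank, Nate.
Nate has just one choice, so Nate = 1. Remove 1 from Hank.
Determined: Grace=7, Nate=1. The other people each still have more than one consistent value. That makes 2.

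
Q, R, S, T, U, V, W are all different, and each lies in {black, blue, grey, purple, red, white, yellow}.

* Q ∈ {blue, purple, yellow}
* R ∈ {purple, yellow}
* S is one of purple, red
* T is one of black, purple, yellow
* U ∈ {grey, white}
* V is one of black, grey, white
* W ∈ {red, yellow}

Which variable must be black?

Among the 7 variables, blue fits only Q (and all 7 values in {black, blue, grey, purple, red, white, yellow} must be used), so Q = blue.
R, S, W share exactly the 3 values {purple, red, yellow}; by pigeonhole those values go to them, so strike purple, red, yellow from T.
So black goes to T.

T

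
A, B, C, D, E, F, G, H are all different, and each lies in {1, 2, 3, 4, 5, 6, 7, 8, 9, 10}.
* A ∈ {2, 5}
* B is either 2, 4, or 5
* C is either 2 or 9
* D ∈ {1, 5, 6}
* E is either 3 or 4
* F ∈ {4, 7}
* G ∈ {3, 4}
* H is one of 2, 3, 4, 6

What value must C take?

9

Among the 8 variables, 1 fits only D (and all 8 values in {1, 2, 3, 4, 5, 6, 7, 9} must be used), so D = 1.
The 7 still-open variables draw from only 7 values {2, 3, 4, 5, 6, 7, 9}, so each is used; only H can be 6, hence H = 6.
Among the 6 still-open variables, 7 fits only F (and all 6 values in {2, 3, 4, 5, 7, 9} must be used), so F = 7.
Among the 5 still-open variables, 9 fits only C (and all 5 values in {2, 3, 4, 5, 9} must be used), so C = 9.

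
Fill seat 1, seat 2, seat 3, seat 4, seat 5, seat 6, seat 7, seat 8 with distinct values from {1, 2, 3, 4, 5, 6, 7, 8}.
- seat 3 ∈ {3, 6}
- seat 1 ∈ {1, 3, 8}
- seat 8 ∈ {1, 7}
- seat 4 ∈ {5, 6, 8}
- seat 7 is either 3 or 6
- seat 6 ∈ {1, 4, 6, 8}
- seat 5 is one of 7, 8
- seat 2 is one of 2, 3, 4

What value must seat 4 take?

Among the 8 variables, 2 fits only seat 2 (and all 8 values in {1, 2, 3, 4, 5, 6, 7, 8} must be used), so seat 2 = 2.
Among the 7 still-open variables, 4 fits only seat 6 (and all 7 values in {1, 3, 4, 5, 6, 7, 8} must be used), so seat 6 = 4.
The 6 still-open variables together cover exactly {1, 3, 5, 6, 7, 8} — 6 values for 6 variables — and 5 appears only in seat 4's list, so seat 4 = 5.

5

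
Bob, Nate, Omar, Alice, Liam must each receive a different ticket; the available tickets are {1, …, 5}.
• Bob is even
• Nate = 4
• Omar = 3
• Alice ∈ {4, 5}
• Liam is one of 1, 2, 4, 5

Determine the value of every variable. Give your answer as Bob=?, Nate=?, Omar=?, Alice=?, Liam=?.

Nate must be 4 (only option left). Strike 4 from Bob, Alice, Liam.
That leaves Omar = 3.
That leaves Alice = 5. Strike 5 from Liam.
Bob's domain is down to {2}, so Bob = 2. Eliminate 2 elsewhere: Liam.
Liam must be 1 (only option left).

Bob=2, Nate=4, Omar=3, Alice=5, Liam=1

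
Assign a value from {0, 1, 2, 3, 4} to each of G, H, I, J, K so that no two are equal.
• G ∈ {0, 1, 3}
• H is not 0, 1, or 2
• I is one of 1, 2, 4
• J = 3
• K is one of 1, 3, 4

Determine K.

1

J must be 3 (only option left). Remove 3 from G, H, K.
H has just one choice, so H = 4. Eliminate 4 elsewhere: I, K.
So K = 1.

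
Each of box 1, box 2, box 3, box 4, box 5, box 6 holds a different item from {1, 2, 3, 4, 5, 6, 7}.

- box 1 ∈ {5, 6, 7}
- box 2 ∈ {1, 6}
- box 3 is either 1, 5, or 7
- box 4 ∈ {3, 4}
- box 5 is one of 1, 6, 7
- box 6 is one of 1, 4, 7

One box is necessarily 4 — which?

Among the 6 variables, 3 fits only box 4 (and all 6 values in {1, 3, 4, 5, 6, 7} must be used), so box 4 = 3.
Among the 5 still-open variables, 4 fits only box 6 (and all 5 values in {1, 4, 5, 6, 7} must be used), so box 6 = 4.

box 6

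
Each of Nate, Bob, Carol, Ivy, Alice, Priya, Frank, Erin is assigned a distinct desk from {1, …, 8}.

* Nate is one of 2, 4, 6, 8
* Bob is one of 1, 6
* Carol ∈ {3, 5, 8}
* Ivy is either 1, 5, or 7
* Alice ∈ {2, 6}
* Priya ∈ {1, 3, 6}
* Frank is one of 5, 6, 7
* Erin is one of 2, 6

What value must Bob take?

1

The 8 variables together cover exactly {1, 2, 3, 4, 5, 6, 7, 8} — 8 values for 8 variables — and 4 appears only in Nate's list, so Nate = 4.
The 7 still-open variables together cover exactly {1, 2, 3, 5, 6, 7, 8} — 7 values for 7 variables — and 8 appears only in Carol's list, so Carol = 8.
The 6 still-open variables draw from only 6 values {1, 2, 3, 5, 6, 7}, so each is used; only Priya can be 3, hence Priya = 3.
The 2 variables Alice and Erin are confined to {2, 6}, which locks those values in; drop them from Bob, Frank.
So Bob = 1.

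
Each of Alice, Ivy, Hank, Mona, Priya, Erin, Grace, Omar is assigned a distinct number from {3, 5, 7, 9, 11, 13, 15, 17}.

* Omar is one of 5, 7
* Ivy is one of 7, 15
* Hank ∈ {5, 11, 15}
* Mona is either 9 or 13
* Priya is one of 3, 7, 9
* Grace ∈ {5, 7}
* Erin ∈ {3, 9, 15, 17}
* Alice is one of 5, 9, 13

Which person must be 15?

Among the 8 variables, 11 fits only Hank (and all 8 values in {3, 5, 7, 9, 11, 13, 15, 17} must be used), so Hank = 11.
Among the 7 still-open variables, 17 fits only Erin (and all 7 values in {3, 5, 7, 9, 13, 15, 17} must be used), so Erin = 17.
The 6 still-open variables draw from only 6 values {3, 5, 7, 9, 13, 15}, so each is used; only Priya can be 3, hence Priya = 3.
Among the 5 still-open variables, 15 fits only Ivy (and all 5 values in {5, 7, 9, 13, 15} must be used), so Ivy = 15.

Ivy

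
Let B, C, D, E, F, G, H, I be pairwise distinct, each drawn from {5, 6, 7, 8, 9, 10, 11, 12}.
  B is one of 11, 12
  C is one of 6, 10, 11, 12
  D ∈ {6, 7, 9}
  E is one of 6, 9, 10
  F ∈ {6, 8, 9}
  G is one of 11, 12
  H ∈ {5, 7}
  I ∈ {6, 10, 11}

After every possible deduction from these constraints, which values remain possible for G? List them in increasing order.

The 8 variables together cover exactly {5, 6, 7, 8, 9, 10, 11, 12} — 8 values for 8 variables — and 5 appears only in H's list, so H = 5.
The 7 still-open variables together cover exactly {6, 7, 8, 9, 10, 11, 12} — 7 values for 7 variables — and 7 appears only in D's list, so D = 7.
Among the 6 still-open variables, 8 fits only F (and all 6 values in {6, 8, 9, 10, 11, 12} must be used), so F = 8.
The 5 still-open variables draw from only 5 values {6, 9, 10, 11, 12}, so each is used; only E can be 9, hence E = 9.
B and G between them cover only {11, 12} — a naked pair. Remove those values from C, I.
No further eliminations apply; G can still be any of 11, 12.

11, 12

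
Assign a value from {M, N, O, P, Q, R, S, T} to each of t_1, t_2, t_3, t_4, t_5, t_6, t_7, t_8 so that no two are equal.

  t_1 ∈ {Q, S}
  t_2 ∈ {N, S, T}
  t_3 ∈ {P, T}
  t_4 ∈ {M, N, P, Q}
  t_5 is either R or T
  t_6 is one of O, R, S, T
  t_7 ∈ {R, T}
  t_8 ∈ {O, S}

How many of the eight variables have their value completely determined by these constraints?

4

The 8 variables together cover exactly {M, N, O, P, Q, R, S, T} — 8 values for 8 variables — and M appears only in t_4's list, so t_4 = M.
Among the 7 still-open variables, N fits only t_2 (and all 7 values in {N, O, P, Q, R, S, T} must be used), so t_2 = N.
The 6 still-open variables together cover exactly {O, P, Q, R, S, T} — 6 values for 6 variables — and P appears only in t_3's list, so t_3 = P.
The 5 still-open variables together cover exactly {O, Q, R, S, T} — 5 values for 5 variables — and Q appears only in t_1's list, so t_1 = Q.
t_5 and t_7 share exactly the 2 values {R, T}; by pigeonhole those values go to them, so strike R, T from t_6.
Determined: t_1=Q, t_2=N, t_3=P, t_4=M. The other variables each still have more than one consistent value. That makes 4.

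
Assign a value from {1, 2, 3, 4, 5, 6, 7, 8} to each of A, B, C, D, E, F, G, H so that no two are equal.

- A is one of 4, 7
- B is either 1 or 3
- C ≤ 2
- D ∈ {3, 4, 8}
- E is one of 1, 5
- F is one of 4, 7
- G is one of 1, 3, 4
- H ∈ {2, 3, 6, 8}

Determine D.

8

The 8 variables draw from only 8 values {1, 2, 3, 4, 5, 6, 7, 8}, so each is used; only E can be 5, hence E = 5.
The 7 still-open variables draw from only 7 values {1, 2, 3, 4, 6, 7, 8}, so each is used; only H can be 6, hence H = 6.
Among the 6 still-open variables, 2 fits only C (and all 6 values in {1, 2, 3, 4, 7, 8} must be used), so C = 2.
The 5 still-open variables draw from only 5 values {1, 3, 4, 7, 8}, so each is used; only D can be 8, hence D = 8.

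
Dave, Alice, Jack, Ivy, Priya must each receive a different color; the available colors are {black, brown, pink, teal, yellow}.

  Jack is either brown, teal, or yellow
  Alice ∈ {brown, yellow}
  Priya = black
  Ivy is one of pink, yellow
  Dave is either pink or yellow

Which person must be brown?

Alice

Priya has just one choice, so Priya = black.
The 4 still-open variables together cover exactly {brown, pink, teal, yellow} — 4 values for 4 variables — and teal appears only in Jack's list, so Jack = teal.
The 3 still-open variables together cover exactly {brown, pink, yellow} — 3 values for 3 variables — and brown appears only in Alice's list, so Alice = brown.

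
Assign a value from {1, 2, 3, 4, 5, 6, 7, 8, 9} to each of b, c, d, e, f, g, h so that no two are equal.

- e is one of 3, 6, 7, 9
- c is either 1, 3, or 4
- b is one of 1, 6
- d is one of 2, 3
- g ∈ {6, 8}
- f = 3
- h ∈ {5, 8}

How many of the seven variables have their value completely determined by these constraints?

f must be 3 (only option left). Eliminate 3 elsewhere: c, d, e.
d has just one choice, so d = 2.
Determined: d=2, f=3. The other variables each still have more than one consistent value. That makes 2.

2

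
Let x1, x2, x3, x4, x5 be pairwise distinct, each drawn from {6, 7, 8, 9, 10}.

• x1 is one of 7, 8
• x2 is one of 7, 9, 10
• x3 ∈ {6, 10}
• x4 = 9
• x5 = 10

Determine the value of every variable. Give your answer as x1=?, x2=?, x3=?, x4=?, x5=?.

x1=8, x2=7, x3=6, x4=9, x5=10

x4 has just one choice, so x4 = 9. Remove 9 from x2.
x5's domain is down to {10}, so x5 = 10. So x2, x3 can't be 10.
x2 must be 7 (only option left). Remove 7 from x1.
That leaves x3 = 6.
That leaves x1 = 8.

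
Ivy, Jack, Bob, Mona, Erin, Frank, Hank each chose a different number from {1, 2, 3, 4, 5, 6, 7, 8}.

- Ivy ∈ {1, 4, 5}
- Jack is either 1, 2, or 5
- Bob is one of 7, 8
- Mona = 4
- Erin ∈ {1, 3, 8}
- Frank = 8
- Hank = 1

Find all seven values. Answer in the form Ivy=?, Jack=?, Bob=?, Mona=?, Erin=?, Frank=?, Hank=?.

Mona has just one choice, so Mona = 4. So Ivy can't be 4.
Frank's domain is down to {8}, so Frank = 8. Strike 8 from Bob, Erin.
Hank must be 1 (only option left). Remove 1 from Ivy, Jack, Erin.
That leaves Ivy = 5. Eliminate 5 elsewhere: Jack.
Jack's domain is down to {2}, so Jack = 2.
That leaves Bob = 7.
Erin must be 3 (only option left).

Ivy=5, Jack=2, Bob=7, Mona=4, Erin=3, Frank=8, Hank=1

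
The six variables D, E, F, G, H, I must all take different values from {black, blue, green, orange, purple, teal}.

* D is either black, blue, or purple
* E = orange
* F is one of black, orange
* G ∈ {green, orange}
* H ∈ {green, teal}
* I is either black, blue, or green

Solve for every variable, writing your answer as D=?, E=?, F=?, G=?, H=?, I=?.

D=purple, E=orange, F=black, G=green, H=teal, I=blue

E's domain is down to {orange}, so E = orange. So F, G can't be orange.
F must be black (only option left). Strike black from D, I.
G must be green (only option left). So H, I can't be green.
H must be teal (only option left).
I has just one choice, so I = blue. Eliminate blue elsewhere: D.
D has just one choice, so D = purple.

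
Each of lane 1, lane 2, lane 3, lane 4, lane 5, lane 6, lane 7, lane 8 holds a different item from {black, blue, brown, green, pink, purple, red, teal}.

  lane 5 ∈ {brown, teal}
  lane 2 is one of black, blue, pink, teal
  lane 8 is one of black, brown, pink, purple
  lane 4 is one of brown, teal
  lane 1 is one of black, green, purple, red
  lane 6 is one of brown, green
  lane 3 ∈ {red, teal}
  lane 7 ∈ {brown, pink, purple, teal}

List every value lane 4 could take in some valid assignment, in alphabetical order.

brown, teal

Among the 8 variables, blue fits only lane 2 (and all 8 values in {black, blue, brown, green, pink, purple, red, teal} must be used), so lane 2 = blue.
lane 4 and lane 5 between them cover only {brown, teal} — a naked pair. Remove those values from lane 3, lane 6, lane 7, lane 8.
lane 3 must be red (only option left). So lane 1 can't be red.
lane 6 must be green (only option left). So lane 1 can't be green.
No further eliminations apply; lane 4 can still be any of brown, teal.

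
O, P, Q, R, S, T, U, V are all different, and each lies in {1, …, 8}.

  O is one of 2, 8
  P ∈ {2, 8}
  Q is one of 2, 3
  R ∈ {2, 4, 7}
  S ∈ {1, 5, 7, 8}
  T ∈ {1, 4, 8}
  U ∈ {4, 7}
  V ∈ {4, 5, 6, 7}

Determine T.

1

The 8 variables draw from only 8 values {1, 2, 3, 4, 5, 6, 7, 8}, so each is used; only Q can be 3, hence Q = 3.
The 7 still-open variables draw from only 7 values {1, 2, 4, 5, 6, 7, 8}, so each is used; only V can be 6, hence V = 6.
The 6 still-open variables together cover exactly {1, 2, 4, 5, 7, 8} — 6 values for 6 variables — and 5 appears only in S's list, so S = 5.
The 5 still-open variables draw from only 5 values {1, 2, 4, 7, 8}, so each is used; only T can be 1, hence T = 1.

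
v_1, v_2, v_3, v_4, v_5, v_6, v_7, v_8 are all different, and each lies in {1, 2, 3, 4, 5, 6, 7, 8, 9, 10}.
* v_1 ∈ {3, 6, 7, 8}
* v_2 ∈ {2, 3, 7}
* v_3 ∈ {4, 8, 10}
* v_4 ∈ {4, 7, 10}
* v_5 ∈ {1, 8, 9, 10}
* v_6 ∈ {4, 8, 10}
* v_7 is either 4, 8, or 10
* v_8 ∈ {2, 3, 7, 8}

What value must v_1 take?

6

The 3 variables v_3, v_6, v_7 are confined to {4, 8, 10}, which locks those values in; drop them from v_1, v_4, v_5, v_8.
That leaves v_4 = 7. Strike 7 from v_1, v_2, v_8.
v_2 and v_8 between them cover only {2, 3} — a naked pair. Remove those values from v_1.
So v_1 = 6.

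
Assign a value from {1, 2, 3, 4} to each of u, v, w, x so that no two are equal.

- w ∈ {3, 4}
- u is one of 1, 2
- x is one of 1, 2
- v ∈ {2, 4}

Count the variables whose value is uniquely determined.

The 4 variables together cover exactly {1, 2, 3, 4} — 4 values for 4 variables — and 3 appears only in w's list, so w = 3.
The 3 still-open variables draw from only 3 values {1, 2, 4}, so each is used; only v can be 4, hence v = 4.
Determined: v=4, w=3. The other variables each still have more than one consistent value. That makes 2.

2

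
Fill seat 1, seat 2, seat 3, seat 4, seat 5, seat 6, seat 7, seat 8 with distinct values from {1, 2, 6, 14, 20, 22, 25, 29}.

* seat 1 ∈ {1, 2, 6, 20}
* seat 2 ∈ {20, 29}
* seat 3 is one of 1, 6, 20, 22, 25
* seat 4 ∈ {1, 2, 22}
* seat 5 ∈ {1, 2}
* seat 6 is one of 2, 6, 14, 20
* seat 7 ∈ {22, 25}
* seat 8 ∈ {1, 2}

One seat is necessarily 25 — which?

The 8 variables draw from only 8 values {1, 2, 6, 14, 20, 22, 25, 29}, so each is used; only seat 6 can be 14, hence seat 6 = 14.
Among the 7 still-open variables, 29 fits only seat 2 (and all 7 values in {1, 2, 6, 20, 22, 25, 29} must be used), so seat 2 = 29.
seat 5 and seat 8 between them cover only {1, 2} — a naked pair. Remove those values from seat 1, seat 3, seat 4.
seat 4 must be 22 (only option left). Strike 22 from seat 3, seat 7.
So 25 goes to seat 7.

seat 7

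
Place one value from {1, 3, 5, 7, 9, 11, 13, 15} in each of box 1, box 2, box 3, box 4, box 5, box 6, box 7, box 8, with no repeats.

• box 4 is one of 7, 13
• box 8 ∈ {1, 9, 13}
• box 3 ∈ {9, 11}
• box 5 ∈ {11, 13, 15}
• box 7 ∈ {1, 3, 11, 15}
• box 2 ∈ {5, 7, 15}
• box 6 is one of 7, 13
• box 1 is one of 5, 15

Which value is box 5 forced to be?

The 8 variables together cover exactly {1, 3, 5, 7, 9, 11, 13, 15} — 8 values for 8 variables — and 3 appears only in box 7's list, so box 7 = 3.
Among the 7 still-open variables, 1 fits only box 8 (and all 7 values in {1, 5, 7, 9, 11, 13, 15} must be used), so box 8 = 1.
The 6 still-open variables together cover exactly {5, 7, 9, 11, 13, 15} — 6 values for 6 variables — and 9 appears only in box 3's list, so box 3 = 9.
The 5 still-open variables draw from only 5 values {5, 7, 11, 13, 15}, so each is used; only box 5 can be 11, hence box 5 = 11.

11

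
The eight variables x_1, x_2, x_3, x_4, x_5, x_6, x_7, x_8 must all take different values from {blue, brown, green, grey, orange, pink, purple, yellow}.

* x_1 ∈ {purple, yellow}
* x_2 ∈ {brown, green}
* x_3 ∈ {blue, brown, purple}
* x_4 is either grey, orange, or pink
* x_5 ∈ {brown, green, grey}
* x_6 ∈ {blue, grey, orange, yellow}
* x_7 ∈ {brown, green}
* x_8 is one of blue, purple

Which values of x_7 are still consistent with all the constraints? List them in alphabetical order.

brown, green

Among the 8 variables, pink fits only x_4 (and all 8 values in {blue, brown, green, grey, orange, pink, purple, yellow} must be used), so x_4 = pink.
Among the 7 still-open variables, orange fits only x_6 (and all 7 values in {blue, brown, green, grey, orange, purple, yellow} must be used), so x_6 = orange.
The 6 still-open variables together cover exactly {blue, brown, green, grey, purple, yellow} — 6 values for 6 variables — and grey appears only in x_5's list, so x_5 = grey.
The 5 still-open variables together cover exactly {blue, brown, green, purple, yellow} — 5 values for 5 variables — and yellow appears only in x_1's list, so x_1 = yellow.
x_2 and x_7 share exactly the 2 values {brown, green}; by pigeonhole those values go to them, so strike brown, green from x_3.
No further eliminations apply; x_7 can still be any of brown, green.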